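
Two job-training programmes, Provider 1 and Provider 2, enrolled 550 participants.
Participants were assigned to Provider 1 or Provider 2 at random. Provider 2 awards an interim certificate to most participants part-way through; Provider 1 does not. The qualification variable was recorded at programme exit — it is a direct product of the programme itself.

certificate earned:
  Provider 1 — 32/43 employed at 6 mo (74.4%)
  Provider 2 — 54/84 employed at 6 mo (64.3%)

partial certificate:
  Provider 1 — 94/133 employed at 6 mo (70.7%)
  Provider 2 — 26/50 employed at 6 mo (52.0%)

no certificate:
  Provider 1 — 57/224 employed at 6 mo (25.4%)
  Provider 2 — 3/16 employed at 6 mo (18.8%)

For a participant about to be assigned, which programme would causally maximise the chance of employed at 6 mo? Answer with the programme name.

Provider 2

Qualification attained during the programme here is a post-treatment variable shaped by the programme; conditioning on it would introduce bias rather than remove it. The overall comparison is the causal one.
Pooled: Provider 1 45.8% vs Provider 2 55.3%; Provider 2 is higher overall.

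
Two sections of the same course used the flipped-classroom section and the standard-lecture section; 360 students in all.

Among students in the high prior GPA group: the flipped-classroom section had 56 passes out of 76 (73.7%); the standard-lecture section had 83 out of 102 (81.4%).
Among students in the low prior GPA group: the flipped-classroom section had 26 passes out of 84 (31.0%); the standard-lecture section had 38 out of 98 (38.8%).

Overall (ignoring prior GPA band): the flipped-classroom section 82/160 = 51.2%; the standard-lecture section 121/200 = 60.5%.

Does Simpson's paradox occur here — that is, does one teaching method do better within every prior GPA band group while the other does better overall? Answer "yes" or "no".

Within each prior GPA band level (high prior GPA 73.7% vs 81.4%; low prior GPA 31.0% vs 38.8%), the standard-lecture section has the higher rate every time. Pooled: 51.2% vs 60.5% — the standard-lecture section has the higher rate overall. They agree.

no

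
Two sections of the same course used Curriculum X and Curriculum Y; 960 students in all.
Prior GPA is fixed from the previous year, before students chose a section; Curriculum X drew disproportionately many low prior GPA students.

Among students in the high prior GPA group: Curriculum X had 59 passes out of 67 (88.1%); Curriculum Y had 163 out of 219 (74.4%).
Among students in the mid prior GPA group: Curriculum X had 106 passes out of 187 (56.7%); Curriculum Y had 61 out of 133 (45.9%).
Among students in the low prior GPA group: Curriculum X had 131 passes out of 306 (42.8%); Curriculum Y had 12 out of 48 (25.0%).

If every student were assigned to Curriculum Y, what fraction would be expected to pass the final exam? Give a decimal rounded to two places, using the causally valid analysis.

0.47

Curriculum X is higher inside every prior GPA band stratum but Curriculum Y is higher in aggregate. Whether to stratify depends on how prior GPA band relates to the teaching method.
Since prior GPA band is a pre-existing factor (not a product of the teaching method) and it affects the outcome on its own, it is a confounder. The stratified rates, not the pooled rate, identify the causal effect.
Standardising Curriculum Y to the population prior GPA band mix: 0.298·163/219 + 0.333·61/133 + 0.369·12/48 = 0.467.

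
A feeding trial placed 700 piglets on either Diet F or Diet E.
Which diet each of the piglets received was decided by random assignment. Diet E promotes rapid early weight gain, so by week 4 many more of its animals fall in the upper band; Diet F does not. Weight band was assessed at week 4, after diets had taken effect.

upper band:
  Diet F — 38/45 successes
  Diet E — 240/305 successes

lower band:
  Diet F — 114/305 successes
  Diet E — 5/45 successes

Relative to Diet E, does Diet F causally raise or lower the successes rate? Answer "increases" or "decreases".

Stratifying would compare diets among piglets the diets themselves sorted into week-4 weight band groups — a form of selection on an intermediate. The unconditioned pooled rates give the total causal effect.
Pooled: Diet F 43.4% vs Diet E 70.0%; Diet E is higher overall.

decreases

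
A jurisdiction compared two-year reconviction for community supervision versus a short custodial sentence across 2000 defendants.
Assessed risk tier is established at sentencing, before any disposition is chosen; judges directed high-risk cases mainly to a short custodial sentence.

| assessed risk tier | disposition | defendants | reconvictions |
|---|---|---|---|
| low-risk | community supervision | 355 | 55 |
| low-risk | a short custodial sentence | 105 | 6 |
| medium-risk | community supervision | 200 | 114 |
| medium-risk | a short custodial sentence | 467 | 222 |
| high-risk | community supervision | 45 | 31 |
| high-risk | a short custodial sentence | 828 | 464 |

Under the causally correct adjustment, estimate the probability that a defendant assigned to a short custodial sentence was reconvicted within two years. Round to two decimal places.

0.42

a short custodial sentence is lower inside every assessed risk tier stratum but community supervision is lower in aggregate. Whether to stratify depends on how assessed risk tier relates to the disposition.
Since assessed risk tier is a pre-existing factor (not a product of the disposition) and it affects the outcome on its own, it is a confounder. The stratified rates, not the pooled rate, identify the causal effect.
Standardising a short custodial sentence to the population assessed risk tier mix: 0.230·6/105 + 0.334·222/467 + 0.436·464/828 = 0.416.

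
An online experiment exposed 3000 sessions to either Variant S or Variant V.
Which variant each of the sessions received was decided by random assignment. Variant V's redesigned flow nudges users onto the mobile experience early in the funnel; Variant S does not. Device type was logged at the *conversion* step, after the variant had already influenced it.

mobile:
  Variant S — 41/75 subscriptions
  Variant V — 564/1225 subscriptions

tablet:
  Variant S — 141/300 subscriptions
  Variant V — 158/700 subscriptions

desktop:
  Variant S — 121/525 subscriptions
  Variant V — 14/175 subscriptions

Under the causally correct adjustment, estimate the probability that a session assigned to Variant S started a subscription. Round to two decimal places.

Device type is recorded after the variant and is itself shifted by it — it sits on the causal path from variant to outcome. Conditioning on a mediator would strip out part of the effect we want; the pooled comparison gives the total causal effect.
So P(outcome | do(Variant S)) is just the pooled rate for Variant S: 303/900 = 0.337.

0.34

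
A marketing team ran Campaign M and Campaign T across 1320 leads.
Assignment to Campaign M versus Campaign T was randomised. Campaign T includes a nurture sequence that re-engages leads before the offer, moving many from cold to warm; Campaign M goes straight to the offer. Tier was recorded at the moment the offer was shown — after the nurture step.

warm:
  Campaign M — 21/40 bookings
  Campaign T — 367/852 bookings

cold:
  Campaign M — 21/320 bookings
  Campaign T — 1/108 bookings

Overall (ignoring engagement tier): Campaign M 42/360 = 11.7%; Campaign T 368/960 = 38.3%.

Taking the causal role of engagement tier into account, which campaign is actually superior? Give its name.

Campaign M is higher inside every engagement tier stratum but Campaign T is higher in aggregate. Whether to stratify depends on how engagement tier relates to the campaign.
Because the campaign influences engagement tier, engagement tier is a post-treatment mediator, not a confounder. Stratifying on it would bias the estimate; the causal effect is the crude pooled difference.
Pooled: Campaign M 11.7% vs Campaign T 38.3%; Campaign T is higher overall.

Campaign T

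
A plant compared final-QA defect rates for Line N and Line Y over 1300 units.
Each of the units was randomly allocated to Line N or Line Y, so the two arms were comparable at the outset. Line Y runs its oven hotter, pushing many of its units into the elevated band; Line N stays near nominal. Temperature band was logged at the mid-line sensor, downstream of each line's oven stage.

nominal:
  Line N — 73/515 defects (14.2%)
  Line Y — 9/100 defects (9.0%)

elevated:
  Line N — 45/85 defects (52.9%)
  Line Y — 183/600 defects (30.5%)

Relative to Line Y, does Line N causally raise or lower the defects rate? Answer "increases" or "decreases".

The in-process temperature band-specific comparison favours Line Y throughout, but the pooled figures favour Line N. The question is whether to condition on in-process temperature band.
In-process temperature band lies on the pathway line → in-process temperature band → outcome, so adjusting for it blocks the indirect effect. For the total causal effect of line, use the unadjusted pooled rates.
Pooled: Line N 19.7% vs Line Y 27.4%; Line N is lower overall.

decreases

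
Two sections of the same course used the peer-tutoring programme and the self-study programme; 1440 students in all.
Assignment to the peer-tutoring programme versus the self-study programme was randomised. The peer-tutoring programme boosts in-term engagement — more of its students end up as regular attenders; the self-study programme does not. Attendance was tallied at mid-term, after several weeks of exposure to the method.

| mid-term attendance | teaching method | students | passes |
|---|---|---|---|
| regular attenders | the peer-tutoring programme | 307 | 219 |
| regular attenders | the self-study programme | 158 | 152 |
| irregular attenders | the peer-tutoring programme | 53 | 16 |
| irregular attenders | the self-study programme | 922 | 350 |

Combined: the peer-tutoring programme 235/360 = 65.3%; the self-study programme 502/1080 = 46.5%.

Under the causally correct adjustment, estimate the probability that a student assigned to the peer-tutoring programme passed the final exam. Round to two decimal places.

0.65

Mid-term attendance lies on the pathway teaching method → mid-term attendance → outcome, so adjusting for it blocks the indirect effect. For the total causal effect of teaching method, use the unadjusted pooled rates.
So P(outcome | do(the peer-tutoring programme)) is just the pooled rate for the peer-tutoring programme: 235/360 = 0.653.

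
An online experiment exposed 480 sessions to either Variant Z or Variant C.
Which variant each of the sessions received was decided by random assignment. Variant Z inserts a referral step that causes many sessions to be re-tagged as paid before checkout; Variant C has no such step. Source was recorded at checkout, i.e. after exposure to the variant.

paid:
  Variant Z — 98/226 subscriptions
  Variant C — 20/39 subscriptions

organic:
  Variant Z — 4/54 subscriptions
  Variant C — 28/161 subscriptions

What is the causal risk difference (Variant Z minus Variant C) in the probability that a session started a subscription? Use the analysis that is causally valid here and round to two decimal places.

+0.12

Variant C is higher inside every traffic source stratum but Variant Z is higher in aggregate. Whether to stratify depends on how traffic source relates to the variant.
Traffic source is recorded after the variant and is itself shifted by it — it sits on the causal path from variant to outcome. Conditioning on a mediator would strip out part of the effect we want; the pooled comparison gives the total causal effect.
The causal difference is the pooled difference: 0.364 − 0.240 = +0.124.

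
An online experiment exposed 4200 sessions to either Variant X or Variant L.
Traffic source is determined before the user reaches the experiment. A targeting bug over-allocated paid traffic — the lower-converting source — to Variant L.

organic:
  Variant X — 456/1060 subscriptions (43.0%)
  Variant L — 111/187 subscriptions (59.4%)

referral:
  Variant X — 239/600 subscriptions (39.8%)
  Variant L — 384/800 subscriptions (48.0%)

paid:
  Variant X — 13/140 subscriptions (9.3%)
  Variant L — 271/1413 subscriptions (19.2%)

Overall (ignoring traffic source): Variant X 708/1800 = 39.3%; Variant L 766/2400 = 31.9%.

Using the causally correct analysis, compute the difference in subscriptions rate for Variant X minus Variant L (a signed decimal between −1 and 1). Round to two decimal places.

Variant L is higher inside every traffic source stratum but Variant X is higher in aggregate. Whether to stratify depends on how traffic source relates to the variant.
Traffic source is set before the variant has any effect — it is not caused by the variant — and it independently drives the outcome. That makes it a confounder, so the causal comparison is within traffic source levels.
Adjusting over the population distribution of traffic source: 0.297·(0.430−0.594) + 0.333·(0.398−0.480) + 0.370·(0.093−0.192) = -0.112.

-0.11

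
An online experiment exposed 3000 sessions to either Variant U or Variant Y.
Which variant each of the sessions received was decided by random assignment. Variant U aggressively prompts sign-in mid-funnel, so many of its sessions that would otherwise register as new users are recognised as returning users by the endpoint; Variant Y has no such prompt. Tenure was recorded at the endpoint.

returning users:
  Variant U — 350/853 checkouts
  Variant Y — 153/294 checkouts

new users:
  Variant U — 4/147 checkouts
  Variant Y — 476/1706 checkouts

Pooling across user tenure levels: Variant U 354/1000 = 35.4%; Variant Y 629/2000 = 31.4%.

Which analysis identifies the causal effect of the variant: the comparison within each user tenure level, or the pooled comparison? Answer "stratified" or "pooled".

pooled

User tenure lies on the pathway variant → user tenure → outcome, so adjusting for it blocks the indirect effect. For the total causal effect of variant, use the unadjusted pooled rates.
Pooled: Variant U 35.4% vs Variant Y 31.4%; Variant U is higher overall.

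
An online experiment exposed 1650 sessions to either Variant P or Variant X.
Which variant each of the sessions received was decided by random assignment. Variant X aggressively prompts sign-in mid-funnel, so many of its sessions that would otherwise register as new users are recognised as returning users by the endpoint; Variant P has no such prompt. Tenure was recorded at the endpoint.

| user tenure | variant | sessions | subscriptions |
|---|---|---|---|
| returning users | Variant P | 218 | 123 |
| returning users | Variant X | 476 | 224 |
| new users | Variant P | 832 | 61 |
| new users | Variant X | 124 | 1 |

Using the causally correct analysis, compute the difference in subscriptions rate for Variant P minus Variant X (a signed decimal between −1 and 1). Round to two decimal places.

User tenure is recorded after the variant and is itself shifted by it — it sits on the causal path from variant to outcome. Conditioning on a mediator would strip out part of the effect we want; the pooled comparison gives the total causal effect.
The causal difference is the pooled difference: 0.175 − 0.375 = -0.200.

-0.20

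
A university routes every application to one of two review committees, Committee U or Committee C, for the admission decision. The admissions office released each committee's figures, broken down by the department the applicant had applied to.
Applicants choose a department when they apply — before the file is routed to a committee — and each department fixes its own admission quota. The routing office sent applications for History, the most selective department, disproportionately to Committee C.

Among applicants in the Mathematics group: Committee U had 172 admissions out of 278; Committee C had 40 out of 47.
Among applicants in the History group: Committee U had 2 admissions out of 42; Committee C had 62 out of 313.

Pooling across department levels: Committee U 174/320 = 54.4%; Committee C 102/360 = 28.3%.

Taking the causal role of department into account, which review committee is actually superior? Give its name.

Department differs across review committees for reasons unrelated to any effect of the review committee itself, and it separately predicts the outcome — a classic confounder. We must compare within department levels.
Within each level — Mathematics: 61.9% vs 85.1%; History: 4.8% vs 19.8% — Committee C is higher every time.

Committee C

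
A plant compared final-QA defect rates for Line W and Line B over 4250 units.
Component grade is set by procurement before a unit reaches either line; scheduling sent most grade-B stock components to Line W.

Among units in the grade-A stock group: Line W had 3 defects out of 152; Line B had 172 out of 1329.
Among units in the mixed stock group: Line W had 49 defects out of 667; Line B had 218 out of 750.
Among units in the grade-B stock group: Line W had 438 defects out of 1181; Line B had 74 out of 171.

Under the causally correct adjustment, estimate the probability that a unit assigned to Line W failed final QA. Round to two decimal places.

Within every component grade level Line W has the lower rate, yet pooled Line B does — Simpson's reversal.
Component grade differs across lines for reasons unrelated to any effect of the line itself, and it separately predicts the outcome — a classic confounder. We must compare within component grade levels.
Standardising Line W to the population component grade mix: 0.348·3/152 + 0.333·49/667 + 0.318·438/1181 = 0.149.

0.15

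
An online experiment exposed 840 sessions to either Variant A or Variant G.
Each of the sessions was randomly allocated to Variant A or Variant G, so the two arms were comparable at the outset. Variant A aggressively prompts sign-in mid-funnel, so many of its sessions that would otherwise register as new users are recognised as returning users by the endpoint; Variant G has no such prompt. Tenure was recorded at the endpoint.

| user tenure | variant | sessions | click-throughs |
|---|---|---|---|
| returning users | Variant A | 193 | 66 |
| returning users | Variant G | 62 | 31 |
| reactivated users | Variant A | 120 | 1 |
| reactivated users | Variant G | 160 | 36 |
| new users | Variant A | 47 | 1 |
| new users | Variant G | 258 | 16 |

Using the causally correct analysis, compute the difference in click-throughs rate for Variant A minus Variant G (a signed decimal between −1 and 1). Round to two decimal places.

The stratified and pooled comparisons disagree (Variant G wins within each user tenure; Variant A wins overall), so the answer turns on the causal role of user tenure.
User tenure here is a post-treatment variable shaped by the variant; conditioning on it would introduce bias rather than remove it. The overall comparison is the causal one.
The causal difference is the pooled difference: 0.189 − 0.173 = +0.016.

+0.02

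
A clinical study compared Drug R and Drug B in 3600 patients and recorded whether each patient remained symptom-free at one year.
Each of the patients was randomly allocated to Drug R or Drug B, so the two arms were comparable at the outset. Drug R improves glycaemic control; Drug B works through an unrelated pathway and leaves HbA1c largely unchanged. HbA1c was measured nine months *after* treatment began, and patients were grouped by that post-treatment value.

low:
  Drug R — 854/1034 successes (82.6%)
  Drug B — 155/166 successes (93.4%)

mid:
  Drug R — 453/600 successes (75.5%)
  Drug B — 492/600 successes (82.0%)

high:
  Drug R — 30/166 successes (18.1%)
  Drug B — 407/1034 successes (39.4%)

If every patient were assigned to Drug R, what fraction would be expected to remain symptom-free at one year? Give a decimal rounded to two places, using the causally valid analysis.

0.74

The HbA1c-specific comparison favours Drug B throughout, but the pooled figures favour Drug R. The question is whether to condition on HbA1c.
Stratifying would compare drugs among patients the drugs themselves sorted into HbA1c groups — a form of selection on an intermediate. The unconditioned pooled rates give the total causal effect.
So P(outcome | do(Drug R)) is just the pooled rate for Drug R: 1337/1800 = 0.743.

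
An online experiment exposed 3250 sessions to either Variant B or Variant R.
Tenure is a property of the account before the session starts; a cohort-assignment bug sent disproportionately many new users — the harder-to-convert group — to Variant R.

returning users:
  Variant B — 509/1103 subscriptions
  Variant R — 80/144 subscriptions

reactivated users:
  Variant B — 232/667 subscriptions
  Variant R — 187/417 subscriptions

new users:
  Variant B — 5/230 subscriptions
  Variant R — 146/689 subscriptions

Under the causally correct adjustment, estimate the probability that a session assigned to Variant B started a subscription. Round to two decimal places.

0.30

Variant R is higher inside every user tenure stratum but Variant B is higher in aggregate. Whether to stratify depends on how user tenure relates to the variant.
User tenure satisfies the back-door criterion: it is not a descendant of the variant, and it blocks the spurious path from variant to outcome. Adjusting for it (i.e., using the within-user tenure rates) gives the causal effect.
Standardising Variant B to the population user tenure mix: 0.384·509/1103 + 0.334·232/667 + 0.283·5/230 = 0.299.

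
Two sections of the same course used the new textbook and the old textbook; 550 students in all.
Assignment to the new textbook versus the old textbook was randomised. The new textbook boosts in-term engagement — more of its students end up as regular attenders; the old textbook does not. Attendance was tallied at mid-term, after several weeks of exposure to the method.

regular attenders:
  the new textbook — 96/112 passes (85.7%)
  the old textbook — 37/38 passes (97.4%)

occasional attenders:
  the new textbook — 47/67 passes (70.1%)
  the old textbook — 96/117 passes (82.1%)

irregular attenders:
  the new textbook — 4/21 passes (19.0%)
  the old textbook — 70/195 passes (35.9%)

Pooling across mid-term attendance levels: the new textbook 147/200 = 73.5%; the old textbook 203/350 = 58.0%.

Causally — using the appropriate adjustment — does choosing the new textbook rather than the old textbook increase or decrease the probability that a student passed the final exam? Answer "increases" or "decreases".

The mid-term attendance-specific comparison favours the old textbook throughout, but the pooled figures favour the new textbook. The question is whether to condition on mid-term attendance.
Stratifying would compare teaching methods among students the teaching methods themselves sorted into mid-term attendance groups — a form of selection on an intermediate. The unconditioned pooled rates give the total causal effect.
Pooled: the new textbook 73.5% vs the old textbook 58.0%; the new textbook is higher overall.

increases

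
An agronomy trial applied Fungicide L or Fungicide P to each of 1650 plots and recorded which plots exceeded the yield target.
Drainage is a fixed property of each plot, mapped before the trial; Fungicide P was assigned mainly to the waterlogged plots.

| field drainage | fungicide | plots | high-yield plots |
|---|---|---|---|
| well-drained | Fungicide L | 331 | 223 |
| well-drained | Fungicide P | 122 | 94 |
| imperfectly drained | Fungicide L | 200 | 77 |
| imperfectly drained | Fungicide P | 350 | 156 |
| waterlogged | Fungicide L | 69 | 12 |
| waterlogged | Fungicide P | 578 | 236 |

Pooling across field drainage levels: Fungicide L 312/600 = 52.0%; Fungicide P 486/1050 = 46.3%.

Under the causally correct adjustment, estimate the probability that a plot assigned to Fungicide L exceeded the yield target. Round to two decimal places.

The imbalance in field drainage arose from how plots were allocated, not from anything the fungicide did; and field drainage independently affects the outcome. The pooled gap is confounded — condition on field drainage.
Standardising Fungicide L to the population field drainage mix: 0.275·223/331 + 0.333·77/200 + 0.392·12/69 = 0.381.

0.38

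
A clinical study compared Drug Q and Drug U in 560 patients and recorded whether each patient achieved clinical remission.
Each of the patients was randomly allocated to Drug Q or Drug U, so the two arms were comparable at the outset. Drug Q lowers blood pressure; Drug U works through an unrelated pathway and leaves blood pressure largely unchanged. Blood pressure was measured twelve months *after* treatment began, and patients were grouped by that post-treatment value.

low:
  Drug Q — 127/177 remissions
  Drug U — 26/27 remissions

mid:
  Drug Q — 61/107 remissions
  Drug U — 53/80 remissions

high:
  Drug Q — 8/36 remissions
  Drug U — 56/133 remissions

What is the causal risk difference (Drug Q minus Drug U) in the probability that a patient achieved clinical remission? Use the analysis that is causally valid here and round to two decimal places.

Drug U is higher inside every blood pressure stratum but Drug Q is higher in aggregate. Whether to stratify depends on how blood pressure relates to the drug.
Blood pressure lies on the pathway drug → blood pressure → outcome, so adjusting for it blocks the indirect effect. For the total causal effect of drug, use the unadjusted pooled rates.
The causal difference is the pooled difference: 0.613 − 0.562 = +0.050.

+0.05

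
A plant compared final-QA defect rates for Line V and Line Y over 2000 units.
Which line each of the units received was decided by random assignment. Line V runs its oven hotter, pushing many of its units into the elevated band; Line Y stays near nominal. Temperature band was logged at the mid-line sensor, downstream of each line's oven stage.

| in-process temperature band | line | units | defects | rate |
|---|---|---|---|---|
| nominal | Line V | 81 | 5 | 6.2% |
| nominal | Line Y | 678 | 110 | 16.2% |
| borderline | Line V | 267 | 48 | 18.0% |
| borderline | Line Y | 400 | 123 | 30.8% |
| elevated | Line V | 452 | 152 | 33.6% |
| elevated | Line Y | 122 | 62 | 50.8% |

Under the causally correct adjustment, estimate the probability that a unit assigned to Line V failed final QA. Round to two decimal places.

In-process temperature band here is a post-treatment variable shaped by the line; conditioning on it would introduce bias rather than remove it. The overall comparison is the causal one.
So P(outcome | do(Line V)) is just the pooled rate for Line V: 205/800 = 0.256.

0.26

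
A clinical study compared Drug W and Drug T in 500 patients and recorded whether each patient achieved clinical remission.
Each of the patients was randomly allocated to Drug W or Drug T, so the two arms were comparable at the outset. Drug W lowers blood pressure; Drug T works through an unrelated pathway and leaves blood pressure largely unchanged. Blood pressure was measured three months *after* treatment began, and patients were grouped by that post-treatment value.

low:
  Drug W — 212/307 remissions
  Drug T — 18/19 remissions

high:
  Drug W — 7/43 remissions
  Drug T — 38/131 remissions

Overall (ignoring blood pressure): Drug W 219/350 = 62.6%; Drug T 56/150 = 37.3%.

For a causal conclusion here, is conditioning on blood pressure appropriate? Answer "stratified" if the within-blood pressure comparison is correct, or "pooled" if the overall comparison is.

Blood pressure is recorded after the drug and is itself shifted by it — it sits on the causal path from drug to outcome. Conditioning on a mediator would strip out part of the effect we want; the pooled comparison gives the total causal effect.
Pooled: Drug W 62.6% vs Drug T 37.3%; Drug W is higher overall.

pooled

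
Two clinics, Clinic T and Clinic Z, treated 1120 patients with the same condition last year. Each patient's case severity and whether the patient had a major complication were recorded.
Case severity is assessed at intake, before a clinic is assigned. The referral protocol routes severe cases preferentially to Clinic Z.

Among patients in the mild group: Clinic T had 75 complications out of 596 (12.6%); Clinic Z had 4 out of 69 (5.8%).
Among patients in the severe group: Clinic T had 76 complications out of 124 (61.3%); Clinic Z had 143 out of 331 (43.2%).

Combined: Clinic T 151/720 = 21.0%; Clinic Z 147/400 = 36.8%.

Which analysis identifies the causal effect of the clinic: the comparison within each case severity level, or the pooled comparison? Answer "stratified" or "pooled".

stratified

Within every case severity level Clinic Z has the lower rate, yet pooled Clinic T does — Simpson's reversal.
Case severity differs across clinics for reasons unrelated to any effect of the clinic itself, and it separately predicts the outcome — a classic confounder. We must compare within case severity levels.
Within each level — mild: 12.6% vs 5.8%; severe: 61.3% vs 43.2% — Clinic Z is lower every time.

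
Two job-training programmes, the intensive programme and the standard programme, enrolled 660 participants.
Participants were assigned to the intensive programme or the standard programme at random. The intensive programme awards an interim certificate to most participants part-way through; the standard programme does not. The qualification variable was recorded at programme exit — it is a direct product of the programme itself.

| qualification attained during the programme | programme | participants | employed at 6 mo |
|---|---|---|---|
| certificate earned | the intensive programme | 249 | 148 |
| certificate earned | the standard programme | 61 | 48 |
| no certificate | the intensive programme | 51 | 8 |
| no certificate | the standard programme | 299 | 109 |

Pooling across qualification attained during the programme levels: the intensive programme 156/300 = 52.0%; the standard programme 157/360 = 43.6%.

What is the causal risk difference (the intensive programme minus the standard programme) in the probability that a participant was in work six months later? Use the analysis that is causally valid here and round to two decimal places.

The stratified and pooled comparisons disagree (the standard programme wins within each qualification attained during the programme; the intensive programme wins overall), so the answer turns on the causal role of qualification attained during the programme.
Stratifying would compare programmes among participants the programmes themselves sorted into qualification attained during the programme groups — a form of selection on an intermediate. The unconditioned pooled rates give the total causal effect.
The causal difference is the pooled difference: 0.520 − 0.436 = +0.084.

+0.08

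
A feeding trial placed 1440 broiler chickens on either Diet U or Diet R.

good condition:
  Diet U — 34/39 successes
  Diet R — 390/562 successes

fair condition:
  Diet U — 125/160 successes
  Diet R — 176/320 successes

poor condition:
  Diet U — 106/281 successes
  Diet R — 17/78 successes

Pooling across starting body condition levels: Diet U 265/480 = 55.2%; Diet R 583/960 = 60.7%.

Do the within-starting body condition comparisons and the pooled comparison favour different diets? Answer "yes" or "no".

Within each starting body condition level (good condition 87.2% vs 69.4%; fair condition 78.1% vs 55.0%; poor condition 37.7% vs 21.8%), Diet U has the higher rate every time. Pooled: 55.2% vs 60.7% — Diet R has the higher rate overall. The two comparisons disagree.

yes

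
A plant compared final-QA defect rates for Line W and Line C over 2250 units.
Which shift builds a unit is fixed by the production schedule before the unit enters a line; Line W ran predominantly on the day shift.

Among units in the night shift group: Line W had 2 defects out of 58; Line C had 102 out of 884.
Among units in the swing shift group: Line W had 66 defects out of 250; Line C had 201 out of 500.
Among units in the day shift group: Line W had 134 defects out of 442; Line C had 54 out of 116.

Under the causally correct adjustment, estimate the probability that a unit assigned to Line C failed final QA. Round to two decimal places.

0.30

The shift-specific comparison favours Line W throughout, but the pooled figures favour Line C. The question is whether to condition on shift.
Shift satisfies the back-door criterion: it is not a descendant of the line, and it blocks the spurious path from line to outcome. Adjusting for it (i.e., using the within-shift rates) gives the causal effect.
Standardising Line C to the population shift mix: 0.419·102/884 + 0.333·201/500 + 0.248·54/116 = 0.298.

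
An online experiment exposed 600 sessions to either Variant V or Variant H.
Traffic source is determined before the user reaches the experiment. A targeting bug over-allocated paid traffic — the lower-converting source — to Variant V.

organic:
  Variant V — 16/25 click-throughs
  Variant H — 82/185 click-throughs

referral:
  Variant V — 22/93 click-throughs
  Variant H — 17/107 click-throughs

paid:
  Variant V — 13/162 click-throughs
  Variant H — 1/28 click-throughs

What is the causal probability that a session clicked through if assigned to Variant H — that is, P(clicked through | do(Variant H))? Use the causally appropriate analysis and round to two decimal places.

Within every traffic source level Variant V has the higher rate, yet pooled Variant H does — Simpson's reversal.
Traffic source differs across variants for reasons unrelated to any effect of the variant itself, and it separately predicts the outcome — a classic confounder. We must compare within traffic source levels.
Standardising Variant H to the population traffic source mix: 0.350·82/185 + 0.333·17/107 + 0.317·1/28 = 0.219.

0.22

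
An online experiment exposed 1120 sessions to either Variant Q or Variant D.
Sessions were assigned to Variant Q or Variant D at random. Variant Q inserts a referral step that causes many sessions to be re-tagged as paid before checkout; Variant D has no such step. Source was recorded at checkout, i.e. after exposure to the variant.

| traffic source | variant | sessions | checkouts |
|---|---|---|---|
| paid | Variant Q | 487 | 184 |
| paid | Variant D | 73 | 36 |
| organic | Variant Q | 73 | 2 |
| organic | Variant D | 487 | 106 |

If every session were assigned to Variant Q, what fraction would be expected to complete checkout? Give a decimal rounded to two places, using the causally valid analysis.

0.33

Traffic source is downstream of the variant. One should not condition on a consequence of treatment, so the overall rates are the right comparison.
So P(outcome | do(Variant Q)) is just the pooled rate for Variant Q: 186/560 = 0.332.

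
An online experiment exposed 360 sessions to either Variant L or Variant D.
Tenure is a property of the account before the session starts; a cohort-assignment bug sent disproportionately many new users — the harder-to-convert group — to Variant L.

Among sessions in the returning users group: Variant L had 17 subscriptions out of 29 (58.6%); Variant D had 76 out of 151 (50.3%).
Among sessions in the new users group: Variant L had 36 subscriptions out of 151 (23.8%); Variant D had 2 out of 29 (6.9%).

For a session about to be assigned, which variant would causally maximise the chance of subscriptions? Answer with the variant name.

Variant L

Variant L is higher inside every user tenure stratum but Variant D is higher in aggregate. Whether to stratify depends on how user tenure relates to the variant.
Since user tenure is a pre-existing factor (not a product of the variant) and it affects the outcome on its own, it is a confounder. The stratified rates, not the pooled rate, identify the causal effect.
Within each level — returning users: 58.6% vs 50.3%; new users: 23.8% vs 6.9% — Variant L is higher every time.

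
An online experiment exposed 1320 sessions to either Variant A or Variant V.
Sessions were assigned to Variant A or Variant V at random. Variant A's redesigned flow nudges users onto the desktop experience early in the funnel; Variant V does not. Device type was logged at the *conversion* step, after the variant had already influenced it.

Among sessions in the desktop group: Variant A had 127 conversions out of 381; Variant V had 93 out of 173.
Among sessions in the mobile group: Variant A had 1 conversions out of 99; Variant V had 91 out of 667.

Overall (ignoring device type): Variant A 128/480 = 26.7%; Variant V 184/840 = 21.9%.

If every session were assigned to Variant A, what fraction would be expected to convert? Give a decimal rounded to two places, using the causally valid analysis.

0.27

Device type lies on the pathway variant → device type → outcome, so adjusting for it blocks the indirect effect. For the total causal effect of variant, use the unadjusted pooled rates.
So P(outcome | do(Variant A)) is just the pooled rate for Variant A: 128/480 = 0.267.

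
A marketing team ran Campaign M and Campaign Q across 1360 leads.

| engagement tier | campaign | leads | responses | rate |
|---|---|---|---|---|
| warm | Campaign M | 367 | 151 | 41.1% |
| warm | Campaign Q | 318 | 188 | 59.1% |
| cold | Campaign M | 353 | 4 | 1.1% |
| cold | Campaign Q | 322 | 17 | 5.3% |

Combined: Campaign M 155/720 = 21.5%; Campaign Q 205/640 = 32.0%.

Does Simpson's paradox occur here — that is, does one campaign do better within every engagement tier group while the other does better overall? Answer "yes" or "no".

no

Within each engagement tier level (warm 41.1% vs 59.1%; cold 1.1% vs 5.3%), Campaign Q has the higher rate every time. Pooled: 21.5% vs 32.0% — Campaign Q has the higher rate overall. They agree.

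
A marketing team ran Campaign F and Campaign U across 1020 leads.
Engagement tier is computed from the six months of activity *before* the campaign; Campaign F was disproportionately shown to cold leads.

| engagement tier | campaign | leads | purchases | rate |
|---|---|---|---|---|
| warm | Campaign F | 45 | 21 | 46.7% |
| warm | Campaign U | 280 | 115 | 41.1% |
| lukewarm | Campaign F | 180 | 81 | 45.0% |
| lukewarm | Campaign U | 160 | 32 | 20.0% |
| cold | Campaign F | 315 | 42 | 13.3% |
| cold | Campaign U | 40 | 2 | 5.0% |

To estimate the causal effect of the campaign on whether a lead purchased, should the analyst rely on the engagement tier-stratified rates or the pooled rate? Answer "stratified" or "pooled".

stratified

Engagement tier is set before the campaign has any effect — it is not caused by the campaign — and it independently drives the outcome. That makes it a confounder, so the causal comparison is within engagement tier levels.
Within each level — warm: 46.7% vs 41.1%; lukewarm: 45.0% vs 20.0%; cold: 13.3% vs 5.0% — Campaign F is higher every time.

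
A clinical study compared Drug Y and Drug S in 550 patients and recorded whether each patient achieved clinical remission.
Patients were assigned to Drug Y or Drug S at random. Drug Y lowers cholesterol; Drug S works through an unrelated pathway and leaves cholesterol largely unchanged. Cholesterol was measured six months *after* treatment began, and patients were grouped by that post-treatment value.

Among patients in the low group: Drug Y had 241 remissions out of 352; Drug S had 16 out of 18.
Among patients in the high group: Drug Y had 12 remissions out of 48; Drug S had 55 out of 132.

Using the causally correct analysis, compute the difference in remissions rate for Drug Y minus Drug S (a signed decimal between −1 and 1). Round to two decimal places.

Cholesterol is downstream of the drug. One should not condition on a consequence of treatment, so the overall rates are the right comparison.
The causal difference is the pooled difference: 0.632 − 0.473 = +0.159.

+0.16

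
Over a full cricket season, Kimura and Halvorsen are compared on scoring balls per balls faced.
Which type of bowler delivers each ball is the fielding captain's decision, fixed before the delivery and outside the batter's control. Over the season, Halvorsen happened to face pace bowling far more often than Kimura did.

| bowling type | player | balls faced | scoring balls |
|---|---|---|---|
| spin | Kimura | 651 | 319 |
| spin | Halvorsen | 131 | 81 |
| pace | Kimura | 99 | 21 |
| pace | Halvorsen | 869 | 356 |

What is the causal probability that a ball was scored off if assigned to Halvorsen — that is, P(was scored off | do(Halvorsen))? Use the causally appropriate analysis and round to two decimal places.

The bowling type-specific comparison favours Halvorsen throughout, but the pooled figures favour Kimura. The question is whether to condition on bowling type.
Here bowling type is a common cause — it drives both which player a case falls under and the outcome. The crude comparison mixes populations; the stratum-specific rates are the causally relevant ones.
Standardising Halvorsen to the population bowling type mix: 0.447·81/131 + 0.553·356/869 = 0.503.

0.50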